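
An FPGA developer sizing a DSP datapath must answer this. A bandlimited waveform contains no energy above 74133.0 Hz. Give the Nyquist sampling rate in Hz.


The Nyquist rate is twice the maximum frequency component.
fs_min = 2 * fmax
      = 2 * 74133.0
      = 148266.0 Hz

148266.0


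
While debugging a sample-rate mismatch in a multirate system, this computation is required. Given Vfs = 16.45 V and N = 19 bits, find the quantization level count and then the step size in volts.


Step 1 — number of quantization levels:
L = 2^N = 2^19 = 524288

Step 2 — LSB step size:
delta = Vfs / L
      = 16.45 / 524288
      = 3.138e-05 V

Levels = 524288; step size = 3.138e-05 V


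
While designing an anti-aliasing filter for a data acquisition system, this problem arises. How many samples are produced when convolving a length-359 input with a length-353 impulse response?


Linear convolution output length:
L = N + M - 1
  = 359 + 353 - 1
  = 711 samples

711


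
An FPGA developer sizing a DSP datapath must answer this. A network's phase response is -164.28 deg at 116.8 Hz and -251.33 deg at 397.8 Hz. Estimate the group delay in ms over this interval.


Group delay from phase difference:
tau = -d(phi)/d(omega)
d(phi) = -87.05 deg = -1.519309 rad
d(omega) = 2*pi*(397.8 - 116.8) = 1765.5751 rad/s
tau = -(-1.519309) / 1765.5751
    = 0.8605 ms

0.8605 ms


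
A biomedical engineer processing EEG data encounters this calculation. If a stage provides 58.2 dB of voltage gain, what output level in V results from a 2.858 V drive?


Output voltage from dB gain:
V_out = V_in * 10^(gain_dB / 20)
      = 2.858 * 10^(58.2 / 20)
      = 2.858 * 812.830516
      = 2323.0696 V

2323.0696 V


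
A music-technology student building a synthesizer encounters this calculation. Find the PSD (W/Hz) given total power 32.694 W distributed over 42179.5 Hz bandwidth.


Power spectral density:
PSD = P / BW
    = 32.694 / 42179.5
    = 0.00077512 W/Hz

0.00077512 W/Hz


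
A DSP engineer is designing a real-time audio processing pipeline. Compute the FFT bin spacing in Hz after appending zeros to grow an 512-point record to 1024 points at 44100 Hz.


Frequency resolution after zero-padding:
N_padded = 512 * 2 = 1024
df = fs / N_padded
   = 44100 / 1024
   = 43.0664 Hz

43.0664 Hz


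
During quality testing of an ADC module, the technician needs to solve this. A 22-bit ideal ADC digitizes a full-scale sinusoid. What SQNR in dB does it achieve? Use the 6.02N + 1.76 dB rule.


Theoretical SNR for a full-scale sinusoid:
SNR = 6.02 * N + 1.76
    = 6.02 * 22 + 1.76
    = 132.44 + 1.76
    = 134.2 dB

134.2 dB


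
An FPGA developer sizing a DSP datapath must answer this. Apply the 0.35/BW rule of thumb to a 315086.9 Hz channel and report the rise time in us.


Rise time from bandwidth relationship:
tr = 0.35 / BW
   = 0.35 / 315086.9
   = 1.11080467e-06 s
   = 1.1108 us

1.1108 us


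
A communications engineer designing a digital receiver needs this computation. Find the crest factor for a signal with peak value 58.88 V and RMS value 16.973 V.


Crest factor is the ratio of peak to RMS:
CF = V_peak / V_rms
   = 58.88 / 16.973
   = 3.469

3.469


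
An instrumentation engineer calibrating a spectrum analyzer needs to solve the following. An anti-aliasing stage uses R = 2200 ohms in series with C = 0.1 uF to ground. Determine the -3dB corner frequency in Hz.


Cutoff frequency of a first-order RC filter:
fc = 1 / (2 * pi * R * C)
C = 0.1 uF = 1e-07 F
fc = 1 / (2 * pi * 2200 * 1e-07)
   = 1 / 0.0013823007675795
   = 723.43156 Hz

723.43156 Hz


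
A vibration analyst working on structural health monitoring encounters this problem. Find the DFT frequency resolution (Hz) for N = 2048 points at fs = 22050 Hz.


DFT frequency resolution:
df = fs / N
   = 22050 / 2048
   = 10.7666 Hz

10.7666 Hz


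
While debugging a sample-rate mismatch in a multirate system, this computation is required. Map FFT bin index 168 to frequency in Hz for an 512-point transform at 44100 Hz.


Frequency of DFT bin k:
f_k = k * fs / N
    = 168 * 44100 / 512
    = 7408800 / 512
    = 14470.312 Hz

14470.312 Hz


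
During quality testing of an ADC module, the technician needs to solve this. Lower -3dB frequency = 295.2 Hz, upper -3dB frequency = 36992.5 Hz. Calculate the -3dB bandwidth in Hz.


Bandwidth is the difference of -3dB frequencies:
BW = f_high - f_low
   = 36992.5 - 295.2
   = 36697.3 Hz

36697.3 Hz


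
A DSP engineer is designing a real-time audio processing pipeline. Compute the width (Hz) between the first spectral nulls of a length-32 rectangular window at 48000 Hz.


Main lobe width for a rectangular window:
Width = 2 * fs / N
      = 2 * 48000 / 32
      = 96000 / 32
      = 3000.0 Hz

3000.0 Hz


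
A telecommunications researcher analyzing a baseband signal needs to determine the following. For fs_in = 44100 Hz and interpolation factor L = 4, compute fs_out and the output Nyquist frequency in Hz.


Step 1 — output sample rate after interpolation by L:
fs_out = L * fs_in = 4 * 44100 = 176400 Hz

Step 2 — Nyquist frequency of the output stream:
f_Nyq = fs_out / 2 = 176400 / 2 = 88200.0 Hz

fs_out = 176400 Hz; f_Nyquist = 88200.0 Hz


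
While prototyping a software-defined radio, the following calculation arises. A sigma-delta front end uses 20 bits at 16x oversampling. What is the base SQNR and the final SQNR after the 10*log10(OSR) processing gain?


Step 1 — baseline SQNR at Nyquist:
SQNR_base = 6.02*N + 1.76
          = 6.02*20 + 1.76
          = 122.16 dB

Step 2 — oversampling processing gain:
G = 10*log10(OSR) = 10*log10(16) = 12.04 dB

Step 3 — total:
SQNR_total = 122.16 + 12.04 = 134.2 dB

Base SQNR = 122.16 dB; oversampled SQNR = 134.2 dB


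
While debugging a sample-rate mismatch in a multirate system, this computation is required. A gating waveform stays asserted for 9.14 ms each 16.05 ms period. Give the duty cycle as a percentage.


Duty cycle as a percentage:
DC = (t_on / T) * 100
   = (9.14 / 16.05) * 100
   = 0.56947 * 100
   = 56.95 %

56.95 %


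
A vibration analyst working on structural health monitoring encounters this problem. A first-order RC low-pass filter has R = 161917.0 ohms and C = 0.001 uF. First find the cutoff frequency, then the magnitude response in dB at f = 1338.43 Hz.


Step 1 — cutoff frequency:
fc = 1 / (2*pi*R*C)
C = 0.001 uF = 1e-09 F
fc = 1 / (2*pi*161917.0*1e-09)
   = 982.942 Hz

Step 2 — magnitude at f = 1338.43 Hz:
|H(f)| = 1 / sqrt(1 + (f/fc)^2)
f/fc = 1338.43 / 982.942 = 1.361657
|H| = 1 / sqrt(1 + 1.85411) = 0.5919222
|H|_dB = 20*log10(0.5919222) = -4.55 dB

fc = 982.942 Hz; |H(1338.43 Hz)| = -4.55 dB


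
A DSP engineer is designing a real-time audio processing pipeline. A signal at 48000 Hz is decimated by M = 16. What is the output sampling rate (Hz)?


Decimation reduces the sample rate:
fs_out = fs_in / M
       = 48000 / 16
       = 3000.0 Hz

3000.0 Hz


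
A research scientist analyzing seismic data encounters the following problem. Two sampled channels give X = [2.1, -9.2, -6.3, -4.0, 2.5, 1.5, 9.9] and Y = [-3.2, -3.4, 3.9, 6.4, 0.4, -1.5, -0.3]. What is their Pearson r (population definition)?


Pearson correlation coefficient (population):
r = cov(X,Y) / (std(X) * std(Y))
Mean X = -0.5, Mean Y = 0.3286
Cov(X,Y) = -4.097143
Std(X) = 5.970164, Std(Y) = 3.374575
r = -0.2034

-0.2034


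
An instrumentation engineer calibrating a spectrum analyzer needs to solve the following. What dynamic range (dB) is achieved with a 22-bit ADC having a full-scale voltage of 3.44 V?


Dynamic range from full-scale to LSB:
V_min = V_max / 2^bits = 3.44 / 2^22
DR = 20 * log10(V_max / V_min)
   = 20 * log10(2^22)
   = 20 * 22 * log10(2)
   = 132.45 dB

132.45 dB


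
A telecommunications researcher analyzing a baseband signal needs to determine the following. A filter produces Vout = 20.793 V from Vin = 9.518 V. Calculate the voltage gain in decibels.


Voltage gain in dB:
G = 20 * log10(Vout / Vin)
  = 20 * log10(20.793 / 9.518)
  = 20 * log10(2.184598)
  = 20 * 0.339371
  = 6.79 dB

6.79 dB


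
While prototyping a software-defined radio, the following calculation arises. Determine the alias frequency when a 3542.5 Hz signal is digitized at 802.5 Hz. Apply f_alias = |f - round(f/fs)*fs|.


Compute the nearest integer multiple of fs to the signal:
n = round(3542.5 / 802.5) = 4
f_alias = |3542.5 - 4 * 802.5|
        = |3542.5 - 3210.0|
        = 332.5 Hz

332.5


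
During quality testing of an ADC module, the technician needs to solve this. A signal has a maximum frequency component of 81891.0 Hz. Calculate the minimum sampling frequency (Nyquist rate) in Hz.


The Nyquist rate is twice the maximum frequency component.
fs_min = 2 * fmax
      = 2 * 81891.0
      = 163782.0 Hz

163782.0


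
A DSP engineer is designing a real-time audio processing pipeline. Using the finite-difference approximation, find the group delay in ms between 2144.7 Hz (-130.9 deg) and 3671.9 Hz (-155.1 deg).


Group delay from phase difference:
tau = -d(phi)/d(omega)
d(phi) = -24.2 deg = -0.42237 rad
d(omega) = 2*pi*(3671.9 - 2144.7) = 9595.6806 rad/s
tau = -(-0.42237) / 9595.6806
    = 0.044 ms

0.044 ms


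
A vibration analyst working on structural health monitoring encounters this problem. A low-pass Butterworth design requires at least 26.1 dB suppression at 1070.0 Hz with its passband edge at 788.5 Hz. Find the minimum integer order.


Butterworth filter order formula:
n = log10(10^(A/10) - 1) / (2 * log10(f_stop/f_pass))
10^(26.1/10) - 1 = 406.3803
f_stop/f_pass = 1070.0 / 788.5 = 1.357
n = 9.8389 -> ceil = 10

10


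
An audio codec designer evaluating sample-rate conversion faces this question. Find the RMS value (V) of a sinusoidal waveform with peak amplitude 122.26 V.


RMS voltage for a sinusoidal waveform:
V_rms = V_peak / sqrt(2)
      = 122.26 / 1.414214
      = 86.451 V

86.451 V


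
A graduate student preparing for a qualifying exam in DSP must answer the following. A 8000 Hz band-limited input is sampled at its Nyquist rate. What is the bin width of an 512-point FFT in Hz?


Step 1 — Nyquist sampling rate:
fs = 2 * fmax = 2 * 8000 = 16000 Hz

Step 2 — DFT bin spacing:
df = fs / N = 16000 / 512 = 31.25 Hz

31.25 Hz


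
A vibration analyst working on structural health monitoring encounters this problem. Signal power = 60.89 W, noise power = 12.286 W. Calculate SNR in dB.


SNR in decibels:
SNR = 10 * log10(Ps / Pn)
    = 10 * log10(60.89 / 12.286)
    = 10 * log10(4.956)
    = 10 * 0.6951
    = 6.95 dB

6.95 dB


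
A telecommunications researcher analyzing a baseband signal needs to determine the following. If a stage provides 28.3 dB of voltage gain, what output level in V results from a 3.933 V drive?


Output voltage from dB gain:
V_out = V_in * 10^(gain_dB / 20)
      = 3.933 * 10^(28.3 / 20)
      = 3.933 * 26.001596
      = 102.2643 V

102.2643 V


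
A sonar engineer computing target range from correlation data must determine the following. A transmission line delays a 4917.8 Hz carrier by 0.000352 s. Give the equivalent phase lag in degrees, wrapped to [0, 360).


Phase shift from frequency and time delay:
phi = 360 * f * t_delay
    = 360 * 4917.8 * 0.000352
    = 623.18 degrees
    mod 360 = 263.18 degrees

263.18 degrees


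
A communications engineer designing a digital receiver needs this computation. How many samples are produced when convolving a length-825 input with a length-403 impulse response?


Linear convolution output length:
L = N + M - 1
  = 825 + 403 - 1
  = 1227 samples

1227


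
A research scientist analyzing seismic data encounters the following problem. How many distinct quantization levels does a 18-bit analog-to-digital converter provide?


Number of quantization levels = 2^N
= 2^18
= 262144

262144


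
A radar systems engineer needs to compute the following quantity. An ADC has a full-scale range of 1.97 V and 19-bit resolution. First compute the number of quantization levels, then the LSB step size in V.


Step 1 — number of quantization levels:
L = 2^N = 2^19 = 524288

Step 2 — LSB step size:
delta = Vfs / L
      = 1.97 / 524288
      = 3.76e-06 V

Levels = 524288; step size = 3.76e-06 V


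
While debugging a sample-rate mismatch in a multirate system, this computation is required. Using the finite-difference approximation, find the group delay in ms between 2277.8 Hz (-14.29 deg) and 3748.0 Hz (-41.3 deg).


Group delay from phase difference:
tau = -d(phi)/d(omega)
d(phi) = -27.01 deg = -0.471413 rad
d(omega) = 2*pi*(3748.0 - 2277.8) = 9237.539 rad/s
tau = -(-0.471413) / 9237.539
    = 0.051 ms

0.051 ms


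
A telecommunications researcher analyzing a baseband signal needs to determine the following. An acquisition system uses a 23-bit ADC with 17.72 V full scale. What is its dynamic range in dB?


Dynamic range from full-scale to LSB:
V_min = V_max / 2^bits = 17.72 / 2^23
DR = 20 * log10(V_max / V_min)
   = 20 * log10(2^23)
   = 20 * 23 * log10(2)
   = 138.47 dB

138.47 dB


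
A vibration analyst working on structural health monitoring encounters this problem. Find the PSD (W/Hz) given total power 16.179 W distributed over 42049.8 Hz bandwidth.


Power spectral density:
PSD = P / BW
    = 16.179 / 42049.8
    = 0.00038476 W/Hz

0.00038476 W/Hz


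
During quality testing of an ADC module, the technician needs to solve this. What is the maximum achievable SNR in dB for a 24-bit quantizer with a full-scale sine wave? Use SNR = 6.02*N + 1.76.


Theoretical SNR for a full-scale sinusoid:
SNR = 6.02 * N + 1.76
    = 6.02 * 24 + 1.76
    = 144.48 + 1.76
    = 146.24 dB

146.24 dB


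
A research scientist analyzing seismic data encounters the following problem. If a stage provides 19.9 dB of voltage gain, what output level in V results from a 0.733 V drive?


Output voltage from dB gain:
V_out = V_in * 10^(gain_dB / 20)
      = 0.733 * 10^(19.9 / 20)
      = 0.733 * 9.885531
      = 7.2461 V

7.2461 V


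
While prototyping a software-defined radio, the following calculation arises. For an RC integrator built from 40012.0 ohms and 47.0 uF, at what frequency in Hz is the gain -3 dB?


Cutoff frequency of a first-order RC filter:
fc = 1 / (2 * pi * R * C)
C = 47.0 uF = 4.7e-05 F
fc = 1 / (2 * pi * 40012.0 * 4.7e-05)
   = 1 / 11.815932094011
   = 0.084631 Hz

0.084631 Hz


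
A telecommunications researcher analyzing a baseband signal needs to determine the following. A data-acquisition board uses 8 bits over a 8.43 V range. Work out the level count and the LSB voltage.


Step 1 — number of quantization levels:
L = 2^N = 2^8 = 256

Step 2 — LSB step size:
delta = Vfs / L
      = 8.43 / 256
      = 0.03292969 V

Levels = 256; step size = 0.03292969 V


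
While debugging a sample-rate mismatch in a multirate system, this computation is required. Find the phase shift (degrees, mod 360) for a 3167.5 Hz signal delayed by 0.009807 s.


Phase shift from frequency and time delay:
phi = 360 * f * t_delay
    = 360 * 3167.5 * 0.009807
    = 11182.92 degrees
    mod 360 = 22.92 degrees

22.92 degrees


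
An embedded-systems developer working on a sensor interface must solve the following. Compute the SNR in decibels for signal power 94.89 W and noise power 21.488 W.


SNR in decibels:
SNR = 10 * log10(Ps / Pn)
    = 10 * log10(94.89 / 21.488)
    = 10 * log10(4.416)
    = 10 * 0.645
    = 6.45 dB

6.45 dB


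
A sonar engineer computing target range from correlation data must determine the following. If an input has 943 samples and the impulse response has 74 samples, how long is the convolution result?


Linear convolution output length:
L = N + M - 1
  = 943 + 74 - 1
  = 1016 samples

1016


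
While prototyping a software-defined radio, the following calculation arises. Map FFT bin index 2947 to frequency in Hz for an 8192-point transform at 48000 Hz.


Frequency of DFT bin k:
f_k = k * fs / N
    = 2947 * 48000 / 8192
    = 141456000 / 8192
    = 17267.578 Hz

17267.578 Hz


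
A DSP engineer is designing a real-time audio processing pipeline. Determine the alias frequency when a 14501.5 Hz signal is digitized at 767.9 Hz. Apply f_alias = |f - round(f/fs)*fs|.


Compute the nearest integer multiple of fs to the signal:
n = round(14501.5 / 767.9) = 19
f_alias = |14501.5 - 19 * 767.9|
        = |14501.5 - 14590.1|
        = 88.6 Hz

88.6


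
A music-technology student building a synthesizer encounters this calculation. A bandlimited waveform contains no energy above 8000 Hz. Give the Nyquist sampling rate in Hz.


The Nyquist rate is twice the maximum frequency component.
fs_min = 2 * fmax
      = 2 * 8000
      = 16000 Hz

16000


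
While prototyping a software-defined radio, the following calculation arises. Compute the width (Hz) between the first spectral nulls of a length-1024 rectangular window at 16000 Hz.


Main lobe width for a rectangular window:
Width = 2 * fs / N
      = 2 * 16000 / 1024
      = 32000 / 1024
      = 31.25 Hz

31.25 Hz


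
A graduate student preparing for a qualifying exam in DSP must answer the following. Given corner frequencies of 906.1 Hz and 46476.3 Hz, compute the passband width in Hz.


Bandwidth is the difference of -3dB frequencies:
BW = f_high - f_low
   = 46476.3 - 906.1
   = 45570.2 Hz

45570.2 Hz


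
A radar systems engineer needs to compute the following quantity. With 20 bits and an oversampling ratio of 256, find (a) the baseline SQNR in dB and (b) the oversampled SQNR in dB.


Step 1 — baseline SQNR at Nyquist:
SQNR_base = 6.02*N + 1.76
          = 6.02*20 + 1.76
          = 122.16 dB

Step 2 — oversampling processing gain:
G = 10*log10(OSR) = 10*log10(256) = 24.08 dB

Step 3 — total:
SQNR_total = 122.16 + 24.08 = 146.24 dB

Base SQNR = 122.16 dB; oversampled SQNR = 146.24 dB


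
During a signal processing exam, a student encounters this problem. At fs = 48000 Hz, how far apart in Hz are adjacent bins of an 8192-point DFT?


DFT frequency resolution:
df = fs / N
   = 48000 / 8192
   = 5.8594 Hz

5.8594 Hz


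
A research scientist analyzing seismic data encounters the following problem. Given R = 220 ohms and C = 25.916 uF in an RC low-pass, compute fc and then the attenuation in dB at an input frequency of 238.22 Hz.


Step 1 — cutoff frequency:
fc = 1 / (2*pi*R*C)
C = 25.916 uF = 2.5916e-05 F
fc = 1 / (2*pi*220*2.5916e-05)
   = 27.9145 Hz

Step 2 — magnitude at f = 238.22 Hz:
|H(f)| = 1 / sqrt(1 + (f/fc)^2)
f/fc = 238.22 / 27.9145 = 8.533916
|H| = 1 / sqrt(1 + 72.827722) = 0.1163832
|H|_dB = 20*log10(0.1163832) = -18.68 dB

fc = 27.9145 Hz; |H(238.22 Hz)| = -18.68 dB


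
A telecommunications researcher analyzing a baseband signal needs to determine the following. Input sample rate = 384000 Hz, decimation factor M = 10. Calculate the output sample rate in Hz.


Decimation reduces the sample rate:
fs_out = fs_in / M
       = 384000 / 10
       = 38400.0 Hz

38400.0 Hz


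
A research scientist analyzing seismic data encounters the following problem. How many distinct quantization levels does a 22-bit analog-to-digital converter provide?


Number of quantization levels = 2^N
= 2^22
= 4194304

4194304


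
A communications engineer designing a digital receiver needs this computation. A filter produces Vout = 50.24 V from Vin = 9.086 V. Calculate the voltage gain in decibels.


Voltage gain in dB:
G = 20 * log10(Vout / Vin)
  = 20 * log10(50.24 / 9.086)
  = 20 * log10(5.529386)
  = 20 * 0.742677
  = 14.85 dB

14.85 dB


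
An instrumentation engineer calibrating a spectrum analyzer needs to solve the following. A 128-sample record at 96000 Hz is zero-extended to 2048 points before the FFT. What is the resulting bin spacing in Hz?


Frequency resolution after zero-padding:
N_padded = 128 * 16 = 2048
df = fs / N_padded
   = 96000 / 2048
   = 46.875 Hz

46.875 Hz


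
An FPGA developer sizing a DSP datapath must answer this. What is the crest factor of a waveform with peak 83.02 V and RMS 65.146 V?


Crest factor is the ratio of peak to RMS:
CF = V_peak / V_rms
   = 83.02 / 65.146
   = 1.2744

1.2744


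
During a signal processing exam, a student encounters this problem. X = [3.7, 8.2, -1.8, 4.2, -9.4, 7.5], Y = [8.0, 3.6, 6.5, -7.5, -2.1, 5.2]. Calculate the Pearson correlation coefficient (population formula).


Pearson correlation coefficient (population):
r = cov(X,Y) / (std(X) * std(Y))
Mean X = 2.0667, Mean Y = 2.2833
Cov(X,Y) = 7.724444
Std(X) = 6.066209, Std(Y) = 5.410304
r = 0.2354

0.2354


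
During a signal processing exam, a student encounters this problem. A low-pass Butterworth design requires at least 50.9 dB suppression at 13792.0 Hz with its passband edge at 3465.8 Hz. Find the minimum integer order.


Butterworth filter order formula:
n = log10(10^(A/10) - 1) / (2 * log10(f_stop/f_pass))
10^(50.9/10) - 1 = 123025.8771
f_stop/f_pass = 13792.0 / 3465.8 = 3.9795
n = 4.2429 -> ceil = 5

5


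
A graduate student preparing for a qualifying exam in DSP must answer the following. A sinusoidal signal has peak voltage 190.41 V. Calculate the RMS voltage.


RMS voltage for a sinusoidal waveform:
V_rms = V_peak / sqrt(2)
      = 190.41 / 1.414214
      = 134.64 V

134.64 V


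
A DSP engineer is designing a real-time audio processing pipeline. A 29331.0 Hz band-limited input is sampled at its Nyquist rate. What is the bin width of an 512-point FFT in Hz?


Step 1 — Nyquist sampling rate:
fs = 2 * fmax = 2 * 29331.0 = 58662.0 Hz

Step 2 — DFT bin spacing:
df = fs / N = 58662.0 / 512 = 114.5742 Hz

114.5742 Hz


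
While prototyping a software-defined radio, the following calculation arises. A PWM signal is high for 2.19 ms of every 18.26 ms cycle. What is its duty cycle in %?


Duty cycle as a percentage:
DC = (t_on / T) * 100
   = (2.19 / 18.26) * 100
   = 0.119934 * 100
   = 11.99 %

11.99 %


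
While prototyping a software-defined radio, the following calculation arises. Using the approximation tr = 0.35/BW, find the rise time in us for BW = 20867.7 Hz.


Rise time from bandwidth relationship:
tr = 0.35 / BW
   = 0.35 / 20867.7
   = 1.677233236e-05 s
   = 16.7723 us

16.7723 us


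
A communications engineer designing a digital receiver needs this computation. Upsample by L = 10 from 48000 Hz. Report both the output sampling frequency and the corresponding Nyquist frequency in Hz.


Step 1 — output sample rate after interpolation by L:
fs_out = L * fs_in = 10 * 48000 = 480000 Hz

Step 2 — Nyquist frequency of the output stream:
f_Nyq = fs_out / 2 = 480000 / 2 = 240000.0 Hz

fs_out = 480000 Hz; f_Nyquist = 240000.0 Hz


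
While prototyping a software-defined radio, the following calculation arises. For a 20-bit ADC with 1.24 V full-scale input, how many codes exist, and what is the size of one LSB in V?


Step 1 — number of quantization levels:
L = 2^N = 2^20 = 1048576

Step 2 — LSB step size:
delta = Vfs / L
      = 1.24 / 1048576
      = 1.18e-06 V

Levels = 1048576; step size = 1.18e-06 V


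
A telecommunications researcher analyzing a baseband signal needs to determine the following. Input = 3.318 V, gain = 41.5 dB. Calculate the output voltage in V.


Output voltage from dB gain:
V_out = V_in * 10^(gain_dB / 20)
      = 3.318 * 10^(41.5 / 20)
      = 3.318 * 118.850223
      = 394.345 V

394.345 V


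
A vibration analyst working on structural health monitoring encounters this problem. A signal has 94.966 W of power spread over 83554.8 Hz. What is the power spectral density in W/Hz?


Power spectral density:
PSD = P / BW
    = 94.966 / 83554.8
    = 0.00113657 W/Hz

0.00113657 W/Hz


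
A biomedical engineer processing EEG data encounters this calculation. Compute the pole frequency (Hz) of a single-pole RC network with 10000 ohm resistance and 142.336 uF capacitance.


Cutoff frequency of a first-order RC filter:
fc = 1 / (2 * pi * R * C)
C = 142.336 uF = 0.000142336 F
fc = 1 / (2 * pi * 10000 * 0.000142336)
   = 1 / 8.9432346388271
   = 0.111816 Hz

0.111816 Hz


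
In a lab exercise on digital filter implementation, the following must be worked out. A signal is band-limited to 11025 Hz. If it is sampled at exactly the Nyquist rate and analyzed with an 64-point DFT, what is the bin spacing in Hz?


Step 1 — Nyquist sampling rate:
fs = 2 * fmax = 2 * 11025 = 22050 Hz

Step 2 — DFT bin spacing:
df = fs / N = 22050 / 64 = 344.5312 Hz

344.5312 Hz


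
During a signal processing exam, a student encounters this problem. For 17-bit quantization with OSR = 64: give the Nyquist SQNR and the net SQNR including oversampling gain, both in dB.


Step 1 — baseline SQNR at Nyquist:
SQNR_base = 6.02*N + 1.76
          = 6.02*17 + 1.76
          = 104.1 dB

Step 2 — oversampling processing gain:
G = 10*log10(OSR) = 10*log10(64) = 18.06 dB

Step 3 — total:
SQNR_total = 104.1 + 18.06 = 122.16 dB

Base SQNR = 104.1 dB; oversampled SQNR = 122.16 dB


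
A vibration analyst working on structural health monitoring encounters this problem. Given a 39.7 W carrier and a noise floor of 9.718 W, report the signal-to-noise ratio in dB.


SNR in decibels:
SNR = 10 * log10(Ps / Pn)
    = 10 * log10(39.7 / 9.718)
    = 10 * log10(4.0852)
    = 10 * 0.6112
    = 6.11 dB

6.11 dB


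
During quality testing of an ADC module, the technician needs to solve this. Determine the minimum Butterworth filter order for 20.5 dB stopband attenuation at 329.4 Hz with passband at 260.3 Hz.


Butterworth filter order formula:
n = log10(10^(A/10) - 1) / (2 * log10(f_stop/f_pass))
10^(20.5/10) - 1 = 111.2018
f_stop/f_pass = 329.4 / 260.3 = 1.2655
n = 10.0055 -> ceil = 11

11


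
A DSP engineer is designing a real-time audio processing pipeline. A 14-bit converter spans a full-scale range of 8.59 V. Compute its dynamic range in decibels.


Dynamic range from full-scale to LSB:
V_min = V_max / 2^bits = 8.59 / 2^14
DR = 20 * log10(V_max / V_min)
   = 20 * log10(2^14)
   = 20 * 14 * log10(2)
   = 84.29 dB

84.29 dB


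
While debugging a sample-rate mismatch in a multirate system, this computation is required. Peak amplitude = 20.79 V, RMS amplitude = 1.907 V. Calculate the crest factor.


Crest factor is the ratio of peak to RMS:
CF = V_peak / V_rms
   = 20.79 / 1.907
   = 10.9019

10.9019


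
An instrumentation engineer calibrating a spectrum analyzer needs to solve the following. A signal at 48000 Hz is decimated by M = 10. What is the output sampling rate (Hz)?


Decimation reduces the sample rate:
fs_out = fs_in / M
       = 48000 / 10
       = 4800.0 Hz

4800.0 Hz


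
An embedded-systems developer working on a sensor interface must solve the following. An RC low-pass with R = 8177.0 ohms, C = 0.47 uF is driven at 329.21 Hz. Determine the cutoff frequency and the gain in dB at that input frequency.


Step 1 — cutoff frequency:
fc = 1 / (2*pi*R*C)
C = 0.47 uF = 4.7e-07 F
fc = 1 / (2*pi*8177.0*4.7e-07)
   = 41.4122 Hz

Step 2 — magnitude at f = 329.21 Hz:
|H(f)| = 1 / sqrt(1 + (f/fc)^2)
f/fc = 329.21 / 41.4122 = 7.94959
|H| = 1 / sqrt(1 + 63.195981) = 0.1248091
|H|_dB = 20*log10(0.1248091) = -18.08 dB

fc = 41.4122 Hz; |H(329.21 Hz)| = -18.08 dB


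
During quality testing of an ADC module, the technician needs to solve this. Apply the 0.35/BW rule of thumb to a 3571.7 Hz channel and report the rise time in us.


Rise time from bandwidth relationship:
tr = 0.35 / BW
   = 0.35 / 3571.7
   = 9.799255257e-05 s
   = 97.9926 us

97.9926 us


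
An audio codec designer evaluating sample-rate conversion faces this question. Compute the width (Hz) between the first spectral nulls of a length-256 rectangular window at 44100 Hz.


Main lobe width for a rectangular window:
Width = 2 * fs / N
      = 2 * 44100 / 256
      = 88200 / 256
      = 344.531 Hz

344.531 Hz


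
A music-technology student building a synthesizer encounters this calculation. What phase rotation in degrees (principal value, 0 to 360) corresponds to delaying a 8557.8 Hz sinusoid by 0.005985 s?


Phase shift from frequency and time delay:
phi = 360 * f * t_delay
    = 360 * 8557.8 * 0.005985
    = 18438.64 degrees
    mod 360 = 78.64 degrees

78.64 degrees


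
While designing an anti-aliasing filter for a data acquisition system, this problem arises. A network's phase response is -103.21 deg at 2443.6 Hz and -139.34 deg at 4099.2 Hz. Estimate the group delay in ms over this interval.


Group delay from phase difference:
tau = -d(phi)/d(omega)
d(phi) = -36.13 deg = -0.630587 rad
d(omega) = 2*pi*(4099.2 - 2443.6) = 10402.4416 rad/s
tau = -(-0.630587) / 10402.4416
    = 0.0606 ms

0.0606 ms


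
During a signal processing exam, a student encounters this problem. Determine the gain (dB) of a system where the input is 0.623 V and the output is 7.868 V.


Voltage gain in dB:
G = 20 * log10(Vout / Vin)
  = 20 * log10(7.868 / 0.623)
  = 20 * log10(12.629213)
  = 20 * 1.101376
  = 22.03 dB

22.03 dB


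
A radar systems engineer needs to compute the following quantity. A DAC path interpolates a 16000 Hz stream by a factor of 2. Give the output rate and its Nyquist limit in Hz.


Step 1 — output sample rate after interpolation by L:
fs_out = L * fs_in = 2 * 16000 = 32000 Hz

Step 2 — Nyquist frequency of the output stream:
f_Nyq = fs_out / 2 = 32000 / 2 = 16000.0 Hz

fs_out = 32000 Hz; f_Nyquist = 16000.0 Hz


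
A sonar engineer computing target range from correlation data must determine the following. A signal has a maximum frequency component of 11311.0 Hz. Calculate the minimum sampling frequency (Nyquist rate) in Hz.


The Nyquist rate is twice the maximum frequency component.
fs_min = 2 * fmax
      = 2 * 11311.0
      = 22622.0 Hz

22622.0


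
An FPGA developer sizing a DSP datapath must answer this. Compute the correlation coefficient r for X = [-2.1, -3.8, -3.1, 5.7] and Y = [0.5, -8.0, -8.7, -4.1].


Pearson correlation coefficient (population):
r = cov(X,Y) / (std(X) * std(Y))
Mean X = -0.825, Mean Y = -5.075
Cov(X,Y) = 4.050625
Std(X) = 3.815347, Std(Y) = 3.664952
r = 0.2897

0.2897


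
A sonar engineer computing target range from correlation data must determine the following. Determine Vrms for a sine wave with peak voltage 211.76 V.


RMS voltage for a sinusoidal waveform:
V_rms = V_peak / sqrt(2)
      = 211.76 / 1.414214
      = 149.737 V

149.737 V


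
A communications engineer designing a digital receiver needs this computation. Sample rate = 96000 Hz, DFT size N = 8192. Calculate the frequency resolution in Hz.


DFT frequency resolution:
df = fs / N
   = 96000 / 8192
   = 11.7188 Hz

11.7188 Hz


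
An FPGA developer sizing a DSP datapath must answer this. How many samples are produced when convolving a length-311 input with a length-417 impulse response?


Linear convolution output length:
L = N + M - 1
  = 311 + 417 - 1
  = 727 samples

727


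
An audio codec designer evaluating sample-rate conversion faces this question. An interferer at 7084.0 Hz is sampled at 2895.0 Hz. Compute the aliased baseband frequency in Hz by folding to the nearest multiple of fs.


Compute the nearest integer multiple of fs to the signal:
n = round(7084.0 / 2895.0) = 2
f_alias = |7084.0 - 2 * 2895.0|
        = |7084.0 - 5790.0|
        = 1294.0 Hz

1294.0


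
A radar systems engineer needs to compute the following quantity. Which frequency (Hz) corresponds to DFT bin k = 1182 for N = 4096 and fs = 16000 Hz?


Frequency of DFT bin k:
f_k = k * fs / N
    = 1182 * 16000 / 4096
    = 18912000 / 4096
    = 4617.188 Hz

4617.188 Hz


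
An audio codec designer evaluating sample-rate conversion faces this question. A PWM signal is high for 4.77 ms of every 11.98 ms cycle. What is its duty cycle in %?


Duty cycle as a percentage:
DC = (t_on / T) * 100
   = (4.77 / 11.98) * 100
   = 0.398164 * 100
   = 39.82 %

39.82 %


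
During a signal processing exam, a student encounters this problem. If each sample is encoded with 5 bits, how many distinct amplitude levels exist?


Number of quantization levels = 2^N
= 2^5
= 32

32


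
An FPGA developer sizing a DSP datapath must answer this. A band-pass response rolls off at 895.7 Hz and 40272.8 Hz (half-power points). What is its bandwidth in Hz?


Bandwidth is the difference of -3dB frequencies:
BW = f_high - f_low
   = 40272.8 - 895.7
   = 39377.1 Hz

39377.1 Hz


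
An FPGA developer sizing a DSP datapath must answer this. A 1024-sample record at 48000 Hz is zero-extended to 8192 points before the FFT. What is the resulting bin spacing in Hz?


Frequency resolution after zero-padding:
N_padded = 1024 * 8 = 8192
df = fs / N_padded
   = 48000 / 8192
   = 5.8594 Hz

5.8594 Hz


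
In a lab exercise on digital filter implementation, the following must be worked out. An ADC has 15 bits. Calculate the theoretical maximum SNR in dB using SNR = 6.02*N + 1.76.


Theoretical SNR for a full-scale sinusoid:
SNR = 6.02 * N + 1.76
    = 6.02 * 15 + 1.76
    = 90.3 + 1.76
    = 92.06 dB

92.06 dB


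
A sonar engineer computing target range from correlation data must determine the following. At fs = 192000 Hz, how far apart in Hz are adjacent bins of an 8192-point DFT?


DFT frequency resolution:
df = fs / N
   = 192000 / 8192
   = 23.4375 Hz

23.4375 Hz


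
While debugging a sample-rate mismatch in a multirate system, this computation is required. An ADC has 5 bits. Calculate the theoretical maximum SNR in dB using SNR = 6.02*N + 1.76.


Theoretical SNR for a full-scale sinusoid:
SNR = 6.02 * N + 1.76
    = 6.02 * 5 + 1.76
    = 30.1 + 1.76
    = 31.86 dB

31.86 dB


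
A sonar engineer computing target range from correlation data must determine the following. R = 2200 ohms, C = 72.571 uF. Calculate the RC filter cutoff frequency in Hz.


Cutoff frequency of a first-order RC filter:
fc = 1 / (2 * pi * R * C)
C = 72.571 uF = 7.2571e-05 F
fc = 1 / (2 * pi * 2200 * 7.2571e-05)
   = 1 / 1.0031494900401
   = 0.99686 Hz

0.99686 Hz


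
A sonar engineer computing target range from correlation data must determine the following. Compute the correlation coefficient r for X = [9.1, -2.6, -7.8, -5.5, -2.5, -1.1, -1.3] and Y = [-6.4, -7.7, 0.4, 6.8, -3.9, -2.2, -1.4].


Pearson correlation coefficient (population):
r = cov(X,Y) / (std(X) * std(Y))
Mean X = -1.6714, Mean Y = -2.0571
Cov(X,Y) = -12.688367
Std(X) = 4.931738, Std(Y) = 4.456731
r = -0.5773

-0.5773


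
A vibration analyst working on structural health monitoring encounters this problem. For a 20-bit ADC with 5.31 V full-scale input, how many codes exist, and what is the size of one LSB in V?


Step 1 — number of quantization levels:
L = 2^N = 2^20 = 1048576

Step 2 — LSB step size:
delta = Vfs / L
      = 5.31 / 1048576
      = 5.06e-06 V

Levels = 1048576; step size = 5.06e-06 V


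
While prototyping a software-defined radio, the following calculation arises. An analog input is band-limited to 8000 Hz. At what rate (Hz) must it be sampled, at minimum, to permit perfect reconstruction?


The Nyquist rate is twice the maximum frequency component.
fs_min = 2 * fmax
      = 2 * 8000
      = 16000 Hz

16000


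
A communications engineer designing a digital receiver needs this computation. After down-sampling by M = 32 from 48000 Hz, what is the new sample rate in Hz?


Decimation reduces the sample rate:
fs_out = fs_in / M
       = 48000 / 32
       = 1500.0 Hz

1500.0 Hz


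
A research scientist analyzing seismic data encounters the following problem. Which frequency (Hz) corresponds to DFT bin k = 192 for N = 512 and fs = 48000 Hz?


Frequency of DFT bin k:
f_k = k * fs / N
    = 192 * 48000 / 512
    = 9216000 / 512
    = 18000.0 Hz

18000.0 Hz


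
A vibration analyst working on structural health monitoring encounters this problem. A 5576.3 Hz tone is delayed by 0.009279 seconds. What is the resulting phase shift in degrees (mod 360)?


Phase shift from frequency and time delay:
phi = 360 * f * t_delay
    = 360 * 5576.3 * 0.009279
    = 18627.3 degrees
    mod 360 = 267.3 degrees

267.3 degrees


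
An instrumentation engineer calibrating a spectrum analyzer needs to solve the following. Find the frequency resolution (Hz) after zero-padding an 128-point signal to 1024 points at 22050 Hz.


Frequency resolution after zero-padding:
N_padded = 128 * 8 = 1024
df = fs / N_padded
   = 22050 / 1024
   = 21.5332 Hz

21.5332 Hz


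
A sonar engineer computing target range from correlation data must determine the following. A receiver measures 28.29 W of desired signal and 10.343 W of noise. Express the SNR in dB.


SNR in decibels:
SNR = 10 * log10(Ps / Pn)
    = 10 * log10(28.29 / 10.343)
    = 10 * log10(2.7352)
    = 10 * 0.437
    = 4.37 dB

4.37 dB


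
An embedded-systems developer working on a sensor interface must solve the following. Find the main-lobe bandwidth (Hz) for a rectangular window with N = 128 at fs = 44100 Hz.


Main lobe width for a rectangular window:
Width = 2 * fs / N
      = 2 * 44100 / 128
      = 88200 / 128
      = 689.062 Hz

689.062 Hz


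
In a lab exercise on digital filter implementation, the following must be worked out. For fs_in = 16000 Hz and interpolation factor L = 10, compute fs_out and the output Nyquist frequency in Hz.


Step 1 — output sample rate after interpolation by L:
fs_out = L * fs_in = 10 * 16000 = 160000 Hz

Step 2 — Nyquist frequency of the output stream:
f_Nyq = fs_out / 2 = 160000 / 2 = 80000.0 Hz

fs_out = 160000 Hz; f_Nyquist = 80000.0 Hz


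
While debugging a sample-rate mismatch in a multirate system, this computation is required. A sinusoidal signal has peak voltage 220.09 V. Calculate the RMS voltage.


RMS voltage for a sinusoidal waveform:
V_rms = V_peak / sqrt(2)
      = 220.09 / 1.414214
      = 155.627 V

155.627 V


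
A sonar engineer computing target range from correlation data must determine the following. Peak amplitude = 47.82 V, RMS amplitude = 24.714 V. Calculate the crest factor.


Crest factor is the ratio of peak to RMS:
CF = V_peak / V_rms
   = 47.82 / 24.714
   = 1.9349

1.9349


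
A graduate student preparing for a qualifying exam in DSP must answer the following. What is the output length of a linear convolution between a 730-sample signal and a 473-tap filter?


Linear convolution output length:
L = N + M - 1
  = 730 + 473 - 1
  = 1202 samples

1202


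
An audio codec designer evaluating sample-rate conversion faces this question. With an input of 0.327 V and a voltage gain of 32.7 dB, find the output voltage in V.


Output voltage from dB gain:
V_out = V_in * 10^(gain_dB / 20)
      = 0.327 * 10^(32.7 / 20)
      = 0.327 * 43.151908
      = 14.1107 V

14.1107 V


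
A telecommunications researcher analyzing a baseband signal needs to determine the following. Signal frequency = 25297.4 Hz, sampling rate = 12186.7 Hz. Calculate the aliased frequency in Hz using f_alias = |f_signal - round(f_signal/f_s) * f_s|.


Compute the nearest integer multiple of fs to the signal:
n = round(25297.4 / 12186.7) = 2
f_alias = |25297.4 - 2 * 12186.7|
        = |25297.4 - 24373.4|
        = 924.0 Hz

924.0


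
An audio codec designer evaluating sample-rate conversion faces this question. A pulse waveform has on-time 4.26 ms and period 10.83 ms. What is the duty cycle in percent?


Duty cycle as a percentage:
DC = (t_on / T) * 100
   = (4.26 / 10.83) * 100
   = 0.393352 * 100
   = 39.34 %

39.34 %


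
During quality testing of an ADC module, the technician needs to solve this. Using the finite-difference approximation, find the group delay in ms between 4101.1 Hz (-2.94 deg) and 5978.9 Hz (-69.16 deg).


Group delay from phase difference:
tau = -d(phi)/d(omega)
d(phi) = -66.22 deg = -1.155757 rad
d(omega) = 2*pi*(5978.9 - 4101.1) = 11798.5654 rad/s
tau = -(-1.155757) / 11798.5654
    = 0.098 ms

0.098 ms
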